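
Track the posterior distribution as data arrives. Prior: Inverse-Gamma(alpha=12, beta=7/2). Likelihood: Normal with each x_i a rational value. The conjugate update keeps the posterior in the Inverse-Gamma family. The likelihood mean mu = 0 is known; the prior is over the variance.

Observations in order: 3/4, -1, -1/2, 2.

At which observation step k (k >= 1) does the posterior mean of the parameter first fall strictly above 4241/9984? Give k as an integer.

k = 4

obs 1: x=3/4 → posterior Inverse-Gamma(25/2, 121/32)
obs 2: x=-1 → posterior Inverse-Gamma(13, 137/32)
obs 3: x=-1/2 → posterior Inverse-Gamma(27/2, 141/32)
obs 4: x=2 → posterior Inverse-Gamma(14, 205/32)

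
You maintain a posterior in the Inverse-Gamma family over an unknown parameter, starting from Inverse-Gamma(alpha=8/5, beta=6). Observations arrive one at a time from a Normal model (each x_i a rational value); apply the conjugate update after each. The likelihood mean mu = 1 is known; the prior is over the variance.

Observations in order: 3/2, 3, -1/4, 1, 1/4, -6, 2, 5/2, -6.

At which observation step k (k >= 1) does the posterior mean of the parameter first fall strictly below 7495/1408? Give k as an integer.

k = 2

obs 1: x=3/2 → posterior Inverse-Gamma(21/10, 49/8)
obs 2: x=3 → posterior Inverse-Gamma(13/5, 65/8)
obs 3: x=-1/4 → posterior Inverse-Gamma(31/10, 285/32)
obs 4: x=1 → posterior Inverse-Gamma(18/5, 285/32)
obs 5: x=1/4 → posterior Inverse-Gamma(41/10, 147/16)
obs 6: x=-6 → posterior Inverse-Gamma(23/5, 539/16)
obs 7: x=2 → posterior Inverse-Gamma(51/10, 547/16)
obs 8: x=5/2 → posterior Inverse-Gamma(28/5, 565/16)
obs 9: x=-6 → posterior Inverse-Gamma(61/10, 957/16)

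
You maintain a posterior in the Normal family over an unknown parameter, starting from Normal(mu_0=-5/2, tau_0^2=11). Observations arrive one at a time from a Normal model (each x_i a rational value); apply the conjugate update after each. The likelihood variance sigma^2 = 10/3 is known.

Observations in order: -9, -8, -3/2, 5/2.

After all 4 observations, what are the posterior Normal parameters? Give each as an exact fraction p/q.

obs 1: x=-9 → posterior Normal(-322/43, 110/43)
obs 2: x=-8 → posterior Normal(-293/38, 55/38)
obs 3: x=-3/2 → posterior Normal(-1271/218, 110/109)
obs 4: x=5/2 → posterior Normal(-553/142, 55/71)

mu_0=-553/142, tau_0^2=55/71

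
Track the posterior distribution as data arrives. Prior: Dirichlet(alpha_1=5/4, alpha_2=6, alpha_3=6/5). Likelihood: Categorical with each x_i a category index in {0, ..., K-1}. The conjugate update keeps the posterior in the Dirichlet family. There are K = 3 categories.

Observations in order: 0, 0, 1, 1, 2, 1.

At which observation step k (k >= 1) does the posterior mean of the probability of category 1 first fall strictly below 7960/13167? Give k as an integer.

obs 1: x=0 → posterior Dirichlet(9/4, 6, 6/5)
obs 2: x=0 → posterior Dirichlet(13/4, 6, 6/5)
obs 3: x=1 → posterior Dirichlet(13/4, 7, 6/5)
obs 4: x=1 → posterior Dirichlet(13/4, 8, 6/5)
obs 5: x=2 → posterior Dirichlet(13/4, 8, 11/5)
obs 6: x=1 → posterior Dirichlet(13/4, 9, 11/5)

k = 2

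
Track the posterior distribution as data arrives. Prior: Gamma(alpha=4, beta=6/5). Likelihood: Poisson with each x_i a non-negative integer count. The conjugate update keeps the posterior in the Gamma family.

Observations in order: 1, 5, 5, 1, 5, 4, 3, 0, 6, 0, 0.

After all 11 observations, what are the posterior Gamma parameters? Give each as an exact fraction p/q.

alpha=34, beta=61/5

obs 1: x=1 → posterior Gamma(5, 11/5)
obs 2: x=5 → posterior Gamma(10, 16/5)
obs 3: x=5 → posterior Gamma(15, 21/5)
obs 4: x=1 → posterior Gamma(16, 26/5)
obs 5: x=5 → posterior Gamma(21, 31/5)
obs 6: x=4 → posterior Gamma(25, 36/5)
obs 7: x=3 → posterior Gamma(28, 41/5)
obs 8: x=0 → posterior Gamma(28, 46/5)
obs 9: x=6 → posterior Gamma(34, 51/5)
obs 10: x=0 → posterior Gamma(34, 56/5)
obs 11: x=0 → posterior Gamma(34, 61/5)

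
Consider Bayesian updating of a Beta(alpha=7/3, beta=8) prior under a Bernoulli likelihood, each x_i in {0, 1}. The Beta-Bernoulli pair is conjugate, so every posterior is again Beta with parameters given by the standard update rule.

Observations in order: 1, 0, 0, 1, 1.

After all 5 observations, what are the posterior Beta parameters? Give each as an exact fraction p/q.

alpha=16/3, beta=10

obs 1: x=1 → posterior Beta(10/3, 8)
obs 2: x=0 → posterior Beta(10/3, 9)
obs 3: x=0 → posterior Beta(10/3, 10)
obs 4: x=1 → posterior Beta(13/3, 10)
obs 5: x=1 → posterior Beta(16/3, 10)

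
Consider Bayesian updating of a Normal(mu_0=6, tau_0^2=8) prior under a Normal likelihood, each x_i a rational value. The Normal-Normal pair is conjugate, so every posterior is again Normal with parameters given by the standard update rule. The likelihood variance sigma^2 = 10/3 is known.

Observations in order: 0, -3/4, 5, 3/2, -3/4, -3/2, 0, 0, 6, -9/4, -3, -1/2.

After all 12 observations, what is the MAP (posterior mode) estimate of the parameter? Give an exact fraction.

obs 1: x=0 → posterior Normal(30/17, 40/17)
obs 2: x=-3/4 → posterior Normal(21/29, 40/29)
obs 3: x=5 → posterior Normal(81/41, 40/41)
obs 4: x=3/2 → posterior Normal(99/53, 40/53)
obs 5: x=-3/4 → posterior Normal(18/13, 8/13)
obs 6: x=-3/2 → posterior Normal(72/77, 40/77)
obs 7: x=0 → posterior Normal(72/89, 40/89)
obs 8: x=0 → posterior Normal(72/101, 40/101)
obs 9: x=6 → posterior Normal(144/113, 40/113)
obs 10: x=-9/4 → posterior Normal(117/125, 8/25)
obs 11: x=-3 → posterior Normal(81/137, 40/137)
obs 12: x=-1/2 → posterior Normal(75/149, 40/149)

75/149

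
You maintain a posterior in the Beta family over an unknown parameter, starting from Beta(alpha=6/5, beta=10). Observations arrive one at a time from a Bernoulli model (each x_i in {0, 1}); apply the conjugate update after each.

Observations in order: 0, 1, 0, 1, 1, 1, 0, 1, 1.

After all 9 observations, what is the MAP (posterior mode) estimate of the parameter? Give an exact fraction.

31/91

obs 1: x=0 → posterior Beta(6/5, 11)
obs 2: x=1 → posterior Beta(11/5, 11)
obs 3: x=0 → posterior Beta(11/5, 12)
obs 4: x=1 → posterior Beta(16/5, 12)
obs 5: x=1 → posterior Beta(21/5, 12)
obs 6: x=1 → posterior Beta(26/5, 12)
obs 7: x=0 → posterior Beta(26/5, 13)
obs 8: x=1 → posterior Beta(31/5, 13)
obs 9: x=1 → posterior Beta(36/5, 13)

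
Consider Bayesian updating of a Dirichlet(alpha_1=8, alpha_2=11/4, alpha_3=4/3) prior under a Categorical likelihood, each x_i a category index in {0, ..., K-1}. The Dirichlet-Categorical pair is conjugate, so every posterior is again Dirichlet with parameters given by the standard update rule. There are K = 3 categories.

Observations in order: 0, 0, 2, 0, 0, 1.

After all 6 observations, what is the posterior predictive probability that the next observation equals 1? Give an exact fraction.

obs 1: x=0 → posterior Dirichlet(9, 11/4, 4/3)
obs 2: x=0 → posterior Dirichlet(10, 11/4, 4/3)
obs 3: x=2 → posterior Dirichlet(10, 11/4, 7/3)
obs 4: x=0 → posterior Dirichlet(11, 11/4, 7/3)
obs 5: x=0 → posterior Dirichlet(12, 11/4, 7/3)
obs 6: x=1 → posterior Dirichlet(12, 15/4, 7/3)

45/217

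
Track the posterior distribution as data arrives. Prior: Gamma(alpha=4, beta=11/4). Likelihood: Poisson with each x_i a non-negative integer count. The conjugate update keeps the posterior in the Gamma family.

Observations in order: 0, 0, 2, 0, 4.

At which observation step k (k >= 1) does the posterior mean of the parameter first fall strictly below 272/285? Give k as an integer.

k = 2

obs 1: x=0 → posterior Gamma(4, 15/4)
obs 2: x=0 → posterior Gamma(4, 19/4)
obs 3: x=2 → posterior Gamma(6, 23/4)
obs 4: x=0 → posterior Gamma(6, 27/4)
obs 5: x=4 → posterior Gamma(10, 31/4)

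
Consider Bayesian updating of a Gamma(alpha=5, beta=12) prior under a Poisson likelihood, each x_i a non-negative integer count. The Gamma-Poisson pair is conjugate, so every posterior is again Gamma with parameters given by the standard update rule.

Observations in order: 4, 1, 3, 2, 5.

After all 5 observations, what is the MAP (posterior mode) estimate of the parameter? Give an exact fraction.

obs 1: x=4 → posterior Gamma(9, 13)
obs 2: x=1 → posterior Gamma(10, 14)
obs 3: x=3 → posterior Gamma(13, 15)
obs 4: x=2 → posterior Gamma(15, 16)
obs 5: x=5 → posterior Gamma(20, 17)

19/17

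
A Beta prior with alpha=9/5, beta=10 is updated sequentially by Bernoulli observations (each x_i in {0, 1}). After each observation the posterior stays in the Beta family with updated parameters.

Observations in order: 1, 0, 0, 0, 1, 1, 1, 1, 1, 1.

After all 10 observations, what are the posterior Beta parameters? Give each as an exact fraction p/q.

obs 1: x=1 → posterior Beta(14/5, 10)
obs 2: x=0 → posterior Beta(14/5, 11)
obs 3: x=0 → posterior Beta(14/5, 12)
obs 4: x=0 → posterior Beta(14/5, 13)
obs 5: x=1 → posterior Beta(19/5, 13)
obs 6: x=1 → posterior Beta(24/5, 13)
obs 7: x=1 → posterior Beta(29/5, 13)
obs 8: x=1 → posterior Beta(34/5, 13)
obs 9: x=1 → posterior Beta(39/5, 13)
obs 10: x=1 → posterior Beta(44/5, 13)

alpha=44/5, beta=13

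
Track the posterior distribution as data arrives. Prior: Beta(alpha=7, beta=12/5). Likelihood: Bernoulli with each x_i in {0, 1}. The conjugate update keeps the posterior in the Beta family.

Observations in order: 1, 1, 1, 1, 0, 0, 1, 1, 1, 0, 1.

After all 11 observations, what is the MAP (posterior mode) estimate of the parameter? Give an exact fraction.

35/46

obs 1: x=1 → posterior Beta(8, 12/5)
obs 2: x=1 → posterior Beta(9, 12/5)
obs 3: x=1 → posterior Beta(10, 12/5)
obs 4: x=1 → posterior Beta(11, 12/5)
obs 5: x=0 → posterior Beta(11, 17/5)
obs 6: x=0 → posterior Beta(11, 22/5)
obs 7: x=1 → posterior Beta(12, 22/5)
obs 8: x=1 → posterior Beta(13, 22/5)
obs 9: x=1 → posterior Beta(14, 22/5)
obs 10: x=0 → posterior Beta(14, 27/5)
obs 11: x=1 → posterior Beta(15, 27/5)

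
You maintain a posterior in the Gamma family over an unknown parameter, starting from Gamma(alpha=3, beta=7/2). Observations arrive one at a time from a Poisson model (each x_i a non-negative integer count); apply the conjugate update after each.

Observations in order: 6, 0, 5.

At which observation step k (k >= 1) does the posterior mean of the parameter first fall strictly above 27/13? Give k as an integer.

obs 1: x=6 → posterior Gamma(9, 9/2)
obs 2: x=0 → posterior Gamma(9, 11/2)
obs 3: x=5 → posterior Gamma(14, 13/2)

k = 3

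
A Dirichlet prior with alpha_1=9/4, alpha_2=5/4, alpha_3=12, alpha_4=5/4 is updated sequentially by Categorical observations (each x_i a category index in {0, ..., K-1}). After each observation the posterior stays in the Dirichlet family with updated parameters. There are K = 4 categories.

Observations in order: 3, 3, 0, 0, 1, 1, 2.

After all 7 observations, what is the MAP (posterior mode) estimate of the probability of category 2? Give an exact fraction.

obs 1: x=3 → posterior Dirichlet(9/4, 5/4, 12, 9/4)
obs 2: x=3 → posterior Dirichlet(9/4, 5/4, 12, 13/4)
obs 3: x=0 → posterior Dirichlet(13/4, 5/4, 12, 13/4)
obs 4: x=0 → posterior Dirichlet(17/4, 5/4, 12, 13/4)
obs 5: x=1 → posterior Dirichlet(17/4, 9/4, 12, 13/4)
obs 6: x=1 → posterior Dirichlet(17/4, 13/4, 12, 13/4)
obs 7: x=2 → posterior Dirichlet(17/4, 13/4, 13, 13/4)

48/79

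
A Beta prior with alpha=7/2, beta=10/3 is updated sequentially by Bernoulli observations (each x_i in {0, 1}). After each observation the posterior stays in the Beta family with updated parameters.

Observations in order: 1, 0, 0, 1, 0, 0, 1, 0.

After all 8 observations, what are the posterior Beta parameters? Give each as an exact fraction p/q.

obs 1: x=1 → posterior Beta(9/2, 10/3)
obs 2: x=0 → posterior Beta(9/2, 13/3)
obs 3: x=0 → posterior Beta(9/2, 16/3)
obs 4: x=1 → posterior Beta(11/2, 16/3)
obs 5: x=0 → posterior Beta(11/2, 19/3)
obs 6: x=0 → posterior Beta(11/2, 22/3)
obs 7: x=1 → posterior Beta(13/2, 22/3)
obs 8: x=0 → posterior Beta(13/2, 25/3)

alpha=13/2, beta=25/3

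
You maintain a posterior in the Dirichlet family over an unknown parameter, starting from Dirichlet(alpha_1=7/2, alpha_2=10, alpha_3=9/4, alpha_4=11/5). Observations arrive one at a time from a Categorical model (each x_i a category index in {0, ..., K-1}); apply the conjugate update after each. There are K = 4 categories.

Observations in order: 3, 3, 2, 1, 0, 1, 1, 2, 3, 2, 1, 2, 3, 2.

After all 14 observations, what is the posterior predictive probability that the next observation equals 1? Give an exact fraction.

obs 1: x=3 → posterior Dirichlet(7/2, 10, 9/4, 16/5)
obs 2: x=3 → posterior Dirichlet(7/2, 10, 9/4, 21/5)
obs 3: x=2 → posterior Dirichlet(7/2, 10, 13/4, 21/5)
obs 4: x=1 → posterior Dirichlet(7/2, 11, 13/4, 21/5)
obs 5: x=0 → posterior Dirichlet(9/2, 11, 13/4, 21/5)
obs 6: x=1 → posterior Dirichlet(9/2, 12, 13/4, 21/5)
obs 7: x=1 → posterior Dirichlet(9/2, 13, 13/4, 21/5)
obs 8: x=2 → posterior Dirichlet(9/2, 13, 17/4, 21/5)
obs 9: x=3 → posterior Dirichlet(9/2, 13, 17/4, 26/5)
obs 10: x=2 → posterior Dirichlet(9/2, 13, 21/4, 26/5)
obs 11: x=1 → posterior Dirichlet(9/2, 14, 21/4, 26/5)
obs 12: x=2 → posterior Dirichlet(9/2, 14, 25/4, 26/5)
obs 13: x=3 → posterior Dirichlet(9/2, 14, 25/4, 31/5)
obs 14: x=2 → posterior Dirichlet(9/2, 14, 29/4, 31/5)

280/639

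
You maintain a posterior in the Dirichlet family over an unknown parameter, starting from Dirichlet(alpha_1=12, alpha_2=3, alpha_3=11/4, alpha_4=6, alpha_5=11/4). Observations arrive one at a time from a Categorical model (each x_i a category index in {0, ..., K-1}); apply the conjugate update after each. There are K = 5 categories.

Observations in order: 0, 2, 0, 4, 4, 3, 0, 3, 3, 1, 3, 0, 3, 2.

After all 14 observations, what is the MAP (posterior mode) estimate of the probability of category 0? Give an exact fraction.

obs 1: x=0 → posterior Dirichlet(13, 3, 11/4, 6, 11/4)
obs 2: x=2 → posterior Dirichlet(13, 3, 15/4, 6, 11/4)
obs 3: x=0 → posterior Dirichlet(14, 3, 15/4, 6, 11/4)
obs 4: x=4 → posterior Dirichlet(14, 3, 15/4, 6, 15/4)
obs 5: x=4 → posterior Dirichlet(14, 3, 15/4, 6, 19/4)
obs 6: x=3 → posterior Dirichlet(14, 3, 15/4, 7, 19/4)
obs 7: x=0 → posterior Dirichlet(15, 3, 15/4, 7, 19/4)
obs 8: x=3 → posterior Dirichlet(15, 3, 15/4, 8, 19/4)
obs 9: x=3 → posterior Dirichlet(15, 3, 15/4, 9, 19/4)
obs 10: x=1 → posterior Dirichlet(15, 4, 15/4, 9, 19/4)
obs 11: x=3 → posterior Dirichlet(15, 4, 15/4, 10, 19/4)
obs 12: x=0 → posterior Dirichlet(16, 4, 15/4, 10, 19/4)
obs 13: x=3 → posterior Dirichlet(16, 4, 15/4, 11, 19/4)
obs 14: x=2 → posterior Dirichlet(16, 4, 19/4, 11, 19/4)

30/71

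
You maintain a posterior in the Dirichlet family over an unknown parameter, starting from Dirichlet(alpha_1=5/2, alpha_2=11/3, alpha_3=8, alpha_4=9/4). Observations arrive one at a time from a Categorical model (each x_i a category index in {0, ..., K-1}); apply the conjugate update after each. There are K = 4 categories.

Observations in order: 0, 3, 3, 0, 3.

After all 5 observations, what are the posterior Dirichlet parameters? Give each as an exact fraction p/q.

obs 1: x=0 → posterior Dirichlet(7/2, 11/3, 8, 9/4)
obs 2: x=3 → posterior Dirichlet(7/2, 11/3, 8, 13/4)
obs 3: x=3 → posterior Dirichlet(7/2, 11/3, 8, 17/4)
obs 4: x=0 → posterior Dirichlet(9/2, 11/3, 8, 17/4)
obs 5: x=3 → posterior Dirichlet(9/2, 11/3, 8, 21/4)

alpha_1=9/2, alpha_2=11/3, alpha_3=8, alpha_4=21/4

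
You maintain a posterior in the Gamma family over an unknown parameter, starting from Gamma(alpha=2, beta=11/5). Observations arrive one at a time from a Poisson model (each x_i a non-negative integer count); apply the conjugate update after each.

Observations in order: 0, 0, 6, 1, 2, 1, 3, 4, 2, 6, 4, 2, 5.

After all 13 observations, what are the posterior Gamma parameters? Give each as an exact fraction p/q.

alpha=38, beta=76/5

obs 1: x=0 → posterior Gamma(2, 16/5)
obs 2: x=0 → posterior Gamma(2, 21/5)
obs 3: x=6 → posterior Gamma(8, 26/5)
obs 4: x=1 → posterior Gamma(9, 31/5)
obs 5: x=2 → posterior Gamma(11, 36/5)
obs 6: x=1 → posterior Gamma(12, 41/5)
obs 7: x=3 → posterior Gamma(15, 46/5)
obs 8: x=4 → posterior Gamma(19, 51/5)
obs 9: x=2 → posterior Gamma(21, 56/5)
obs 10: x=6 → posterior Gamma(27, 61/5)
obs 11: x=4 → posterior Gamma(31, 66/5)
obs 12: x=2 → posterior Gamma(33, 71/5)
obs 13: x=5 → posterior Gamma(38, 76/5)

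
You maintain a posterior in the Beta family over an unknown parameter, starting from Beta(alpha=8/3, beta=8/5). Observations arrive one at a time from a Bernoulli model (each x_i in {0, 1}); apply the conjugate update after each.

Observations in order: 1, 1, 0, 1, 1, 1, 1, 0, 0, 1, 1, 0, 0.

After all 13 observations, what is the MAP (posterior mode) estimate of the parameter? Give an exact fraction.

145/229

obs 1: x=1 → posterior Beta(11/3, 8/5)
obs 2: x=1 → posterior Beta(14/3, 8/5)
obs 3: x=0 → posterior Beta(14/3, 13/5)
obs 4: x=1 → posterior Beta(17/3, 13/5)
obs 5: x=1 → posterior Beta(20/3, 13/5)
obs 6: x=1 → posterior Beta(23/3, 13/5)
obs 7: x=1 → posterior Beta(26/3, 13/5)
obs 8: x=0 → posterior Beta(26/3, 18/5)
obs 9: x=0 → posterior Beta(26/3, 23/5)
obs 10: x=1 → posterior Beta(29/3, 23/5)
obs 11: x=1 → posterior Beta(32/3, 23/5)
obs 12: x=0 → posterior Beta(32/3, 28/5)
obs 13: x=0 → posterior Beta(32/3, 33/5)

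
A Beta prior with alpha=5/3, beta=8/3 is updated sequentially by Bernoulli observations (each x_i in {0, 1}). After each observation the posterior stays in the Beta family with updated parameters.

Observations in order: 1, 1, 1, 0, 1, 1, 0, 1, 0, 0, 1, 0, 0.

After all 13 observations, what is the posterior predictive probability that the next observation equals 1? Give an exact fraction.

1/2

obs 1: x=1 → posterior Beta(8/3, 8/3)
obs 2: x=1 → posterior Beta(11/3, 8/3)
obs 3: x=1 → posterior Beta(14/3, 8/3)
obs 4: x=0 → posterior Beta(14/3, 11/3)
obs 5: x=1 → posterior Beta(17/3, 11/3)
obs 6: x=1 → posterior Beta(20/3, 11/3)
obs 7: x=0 → posterior Beta(20/3, 14/3)
obs 8: x=1 → posterior Beta(23/3, 14/3)
obs 9: x=0 → posterior Beta(23/3, 17/3)
obs 10: x=0 → posterior Beta(23/3, 20/3)
obs 11: x=1 → posterior Beta(26/3, 20/3)
obs 12: x=0 → posterior Beta(26/3, 23/3)
obs 13: x=0 → posterior Beta(26/3, 26/3)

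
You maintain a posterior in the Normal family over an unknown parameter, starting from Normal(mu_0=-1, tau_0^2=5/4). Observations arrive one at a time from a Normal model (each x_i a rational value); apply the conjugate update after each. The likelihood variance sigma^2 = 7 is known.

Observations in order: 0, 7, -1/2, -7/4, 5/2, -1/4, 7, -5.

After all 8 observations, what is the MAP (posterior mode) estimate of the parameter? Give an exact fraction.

obs 1: x=0 → posterior Normal(-28/33, 35/33)
obs 2: x=7 → posterior Normal(7/38, 35/38)
obs 3: x=-1/2 → posterior Normal(9/86, 35/43)
obs 4: x=-7/4 → posterior Normal(-17/192, 35/48)
obs 5: x=5/2 → posterior Normal(33/212, 35/53)
obs 6: x=-1/4 → posterior Normal(7/58, 35/58)
obs 7: x=7 → posterior Normal(2/3, 5/9)
obs 8: x=-5 → posterior Normal(1/4, 35/68)

1/4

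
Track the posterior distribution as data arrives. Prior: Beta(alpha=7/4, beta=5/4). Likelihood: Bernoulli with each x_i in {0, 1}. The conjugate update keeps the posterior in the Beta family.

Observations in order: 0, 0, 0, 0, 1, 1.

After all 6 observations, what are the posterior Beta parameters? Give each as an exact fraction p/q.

obs 1: x=0 → posterior Beta(7/4, 9/4)
obs 2: x=0 → posterior Beta(7/4, 13/4)
obs 3: x=0 → posterior Beta(7/4, 17/4)
obs 4: x=0 → posterior Beta(7/4, 21/4)
obs 5: x=1 → posterior Beta(11/4, 21/4)
obs 6: x=1 → posterior Beta(15/4, 21/4)

alpha=15/4, beta=21/4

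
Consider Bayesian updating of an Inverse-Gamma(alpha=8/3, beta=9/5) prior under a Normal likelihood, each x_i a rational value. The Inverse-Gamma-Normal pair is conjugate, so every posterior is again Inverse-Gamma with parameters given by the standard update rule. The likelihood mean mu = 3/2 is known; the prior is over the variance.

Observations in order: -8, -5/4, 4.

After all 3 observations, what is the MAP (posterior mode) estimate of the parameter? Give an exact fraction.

25839/2480

obs 1: x=-8 → posterior Inverse-Gamma(19/6, 1877/40)
obs 2: x=-5/4 → posterior Inverse-Gamma(11/3, 8113/160)
obs 3: x=4 → posterior Inverse-Gamma(25/6, 8613/160)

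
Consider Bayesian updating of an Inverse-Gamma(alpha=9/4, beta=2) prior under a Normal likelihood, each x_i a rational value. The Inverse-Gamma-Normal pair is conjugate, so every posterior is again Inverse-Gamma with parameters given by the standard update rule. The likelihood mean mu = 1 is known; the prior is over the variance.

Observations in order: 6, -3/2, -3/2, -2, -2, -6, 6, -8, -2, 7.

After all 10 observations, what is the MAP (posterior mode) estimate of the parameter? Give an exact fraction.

173/11

obs 1: x=6 → posterior Inverse-Gamma(11/4, 29/2)
obs 2: x=-3/2 → posterior Inverse-Gamma(13/4, 141/8)
obs 3: x=-3/2 → posterior Inverse-Gamma(15/4, 83/4)
obs 4: x=-2 → posterior Inverse-Gamma(17/4, 101/4)
obs 5: x=-2 → posterior Inverse-Gamma(19/4, 119/4)
obs 6: x=-6 → posterior Inverse-Gamma(21/4, 217/4)
obs 7: x=6 → posterior Inverse-Gamma(23/4, 267/4)
obs 8: x=-8 → posterior Inverse-Gamma(25/4, 429/4)
obs 9: x=-2 → posterior Inverse-Gamma(27/4, 447/4)
obs 10: x=7 → posterior Inverse-Gamma(29/4, 519/4)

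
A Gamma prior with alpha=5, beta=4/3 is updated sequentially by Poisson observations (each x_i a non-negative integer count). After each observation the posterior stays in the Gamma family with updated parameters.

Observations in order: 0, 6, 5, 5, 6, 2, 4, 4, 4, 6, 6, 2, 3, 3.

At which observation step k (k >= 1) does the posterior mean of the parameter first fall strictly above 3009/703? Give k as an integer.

k = 11

obs 1: x=0 → posterior Gamma(5, 7/3)
obs 2: x=6 → posterior Gamma(11, 10/3)
obs 3: x=5 → posterior Gamma(16, 13/3)
obs 4: x=5 → posterior Gamma(21, 16/3)
obs 5: x=6 → posterior Gamma(27, 19/3)
obs 6: x=2 → posterior Gamma(29, 22/3)
obs 7: x=4 → posterior Gamma(33, 25/3)
obs 8: x=4 → posterior Gamma(37, 28/3)
obs 9: x=4 → posterior Gamma(41, 31/3)
obs 10: x=6 → posterior Gamma(47, 34/3)
obs 11: x=6 → posterior Gamma(53, 37/3)
obs 12: x=2 → posterior Gamma(55, 40/3)
obs 13: x=3 → posterior Gamma(58, 43/3)
obs 14: x=3 → posterior Gamma(61, 46/3)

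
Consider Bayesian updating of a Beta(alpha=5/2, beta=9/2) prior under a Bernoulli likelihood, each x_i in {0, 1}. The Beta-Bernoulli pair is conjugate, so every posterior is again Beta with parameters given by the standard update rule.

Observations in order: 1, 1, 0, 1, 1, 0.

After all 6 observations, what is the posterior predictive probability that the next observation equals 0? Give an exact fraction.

obs 1: x=1 → posterior Beta(7/2, 9/2)
obs 2: x=1 → posterior Beta(9/2, 9/2)
obs 3: x=0 → posterior Beta(9/2, 11/2)
obs 4: x=1 → posterior Beta(11/2, 11/2)
obs 5: x=1 → posterior Beta(13/2, 11/2)
obs 6: x=0 → posterior Beta(13/2, 13/2)

1/2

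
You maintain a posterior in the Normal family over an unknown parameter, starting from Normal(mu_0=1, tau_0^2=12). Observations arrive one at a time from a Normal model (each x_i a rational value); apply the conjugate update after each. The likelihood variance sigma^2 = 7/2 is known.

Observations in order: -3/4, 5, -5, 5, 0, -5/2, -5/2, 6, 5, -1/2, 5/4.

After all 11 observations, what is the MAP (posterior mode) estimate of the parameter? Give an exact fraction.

1

obs 1: x=-3/4 → posterior Normal(-11/31, 84/31)
obs 2: x=5 → posterior Normal(109/55, 84/55)
obs 3: x=-5 → posterior Normal(-11/79, 84/79)
obs 4: x=5 → posterior Normal(109/103, 84/103)
obs 5: x=0 → posterior Normal(109/127, 84/127)
obs 6: x=-5/2 → posterior Normal(49/151, 84/151)
obs 7: x=-5/2 → posterior Normal(-11/175, 12/25)
obs 8: x=6 → posterior Normal(133/199, 84/199)
obs 9: x=5 → posterior Normal(253/223, 84/223)
obs 10: x=-1/2 → posterior Normal(241/247, 84/247)
obs 11: x=5/4 → posterior Normal(1, 84/271)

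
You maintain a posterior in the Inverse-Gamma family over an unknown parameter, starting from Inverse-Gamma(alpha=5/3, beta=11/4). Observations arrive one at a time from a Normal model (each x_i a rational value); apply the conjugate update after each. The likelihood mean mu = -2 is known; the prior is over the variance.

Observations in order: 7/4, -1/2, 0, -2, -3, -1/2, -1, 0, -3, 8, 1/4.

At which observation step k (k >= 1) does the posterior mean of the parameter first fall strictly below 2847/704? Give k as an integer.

obs 1: x=7/4 → posterior Inverse-Gamma(13/6, 313/32)
obs 2: x=-1/2 → posterior Inverse-Gamma(8/3, 349/32)
obs 3: x=0 → posterior Inverse-Gamma(19/6, 413/32)
obs 4: x=-2 → posterior Inverse-Gamma(11/3, 413/32)
obs 5: x=-3 → posterior Inverse-Gamma(25/6, 429/32)
obs 6: x=-1/2 → posterior Inverse-Gamma(14/3, 465/32)
obs 7: x=-1 → posterior Inverse-Gamma(31/6, 481/32)
obs 8: x=0 → posterior Inverse-Gamma(17/3, 545/32)
obs 9: x=-3 → posterior Inverse-Gamma(37/6, 561/32)
obs 10: x=8 → posterior Inverse-Gamma(20/3, 2161/32)
obs 11: x=1/4 → posterior Inverse-Gamma(43/6, 1121/16)

k = 6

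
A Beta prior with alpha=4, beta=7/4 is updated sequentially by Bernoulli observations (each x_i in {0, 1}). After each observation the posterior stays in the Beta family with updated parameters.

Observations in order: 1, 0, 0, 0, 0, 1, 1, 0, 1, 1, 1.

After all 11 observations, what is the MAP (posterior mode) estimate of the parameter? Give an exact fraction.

36/59

obs 1: x=1 → posterior Beta(5, 7/4)
obs 2: x=0 → posterior Beta(5, 11/4)
obs 3: x=0 → posterior Beta(5, 15/4)
obs 4: x=0 → posterior Beta(5, 19/4)
obs 5: x=0 → posterior Beta(5, 23/4)
obs 6: x=1 → posterior Beta(6, 23/4)
obs 7: x=1 → posterior Beta(7, 23/4)
obs 8: x=0 → posterior Beta(7, 27/4)
obs 9: x=1 → posterior Beta(8, 27/4)
obs 10: x=1 → posterior Beta(9, 27/4)
obs 11: x=1 → posterior Beta(10, 27/4)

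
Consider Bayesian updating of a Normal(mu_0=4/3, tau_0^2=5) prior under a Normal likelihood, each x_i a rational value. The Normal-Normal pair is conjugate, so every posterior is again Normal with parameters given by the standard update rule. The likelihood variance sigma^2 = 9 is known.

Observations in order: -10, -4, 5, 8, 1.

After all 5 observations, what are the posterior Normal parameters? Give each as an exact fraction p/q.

mu_0=6/17, tau_0^2=45/34

obs 1: x=-10 → posterior Normal(-19/7, 45/14)
obs 2: x=-4 → posterior Normal(-58/19, 45/19)
obs 3: x=5 → posterior Normal(-11/8, 15/8)
obs 4: x=8 → posterior Normal(7/29, 45/29)
obs 5: x=1 → posterior Normal(6/17, 45/34)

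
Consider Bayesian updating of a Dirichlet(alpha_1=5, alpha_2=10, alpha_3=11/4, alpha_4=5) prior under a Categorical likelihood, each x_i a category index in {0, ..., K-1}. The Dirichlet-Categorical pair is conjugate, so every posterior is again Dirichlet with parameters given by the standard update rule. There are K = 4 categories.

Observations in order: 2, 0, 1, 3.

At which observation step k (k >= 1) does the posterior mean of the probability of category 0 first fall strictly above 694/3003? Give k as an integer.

obs 1: x=2 → posterior Dirichlet(5, 10, 15/4, 5)
obs 2: x=0 → posterior Dirichlet(6, 10, 15/4, 5)
obs 3: x=1 → posterior Dirichlet(6, 11, 15/4, 5)
obs 4: x=3 → posterior Dirichlet(6, 11, 15/4, 6)

k = 2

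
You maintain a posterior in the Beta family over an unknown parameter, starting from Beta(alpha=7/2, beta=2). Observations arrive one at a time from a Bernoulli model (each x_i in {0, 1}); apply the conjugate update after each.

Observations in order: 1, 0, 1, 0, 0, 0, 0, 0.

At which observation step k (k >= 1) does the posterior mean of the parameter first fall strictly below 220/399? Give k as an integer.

k = 5

obs 1: x=1 → posterior Beta(9/2, 2)
obs 2: x=0 → posterior Beta(9/2, 3)
obs 3: x=1 → posterior Beta(11/2, 3)
obs 4: x=0 → posterior Beta(11/2, 4)
obs 5: x=0 → posterior Beta(11/2, 5)
obs 6: x=0 → posterior Beta(11/2, 6)
obs 7: x=0 → posterior Beta(11/2, 7)
obs 8: x=0 → posterior Beta(11/2, 8)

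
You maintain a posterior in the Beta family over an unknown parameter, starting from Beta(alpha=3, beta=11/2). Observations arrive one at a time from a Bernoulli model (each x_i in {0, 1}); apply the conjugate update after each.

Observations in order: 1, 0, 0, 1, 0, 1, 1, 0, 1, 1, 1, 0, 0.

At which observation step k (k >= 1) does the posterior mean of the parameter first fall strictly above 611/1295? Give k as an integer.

obs 1: x=1 → posterior Beta(4, 11/2)
obs 2: x=0 → posterior Beta(4, 13/2)
obs 3: x=0 → posterior Beta(4, 15/2)
obs 4: x=1 → posterior Beta(5, 15/2)
obs 5: x=0 → posterior Beta(5, 17/2)
obs 6: x=1 → posterior Beta(6, 17/2)
obs 7: x=1 → posterior Beta(7, 17/2)
obs 8: x=0 → posterior Beta(7, 19/2)
obs 9: x=1 → posterior Beta(8, 19/2)
obs 10: x=1 → posterior Beta(9, 19/2)
obs 11: x=1 → posterior Beta(10, 19/2)
obs 12: x=0 → posterior Beta(10, 21/2)
obs 13: x=0 → posterior Beta(10, 23/2)

k = 10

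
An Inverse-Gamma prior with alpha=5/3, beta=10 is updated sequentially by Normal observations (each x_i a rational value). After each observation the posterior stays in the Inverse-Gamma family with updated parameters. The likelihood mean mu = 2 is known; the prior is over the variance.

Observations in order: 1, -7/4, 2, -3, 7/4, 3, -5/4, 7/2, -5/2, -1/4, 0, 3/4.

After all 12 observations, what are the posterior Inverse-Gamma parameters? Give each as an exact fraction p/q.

alpha=23/3, beta=1677/32

obs 1: x=1 → posterior Inverse-Gamma(13/6, 21/2)
obs 2: x=-7/4 → posterior Inverse-Gamma(8/3, 561/32)
obs 3: x=2 → posterior Inverse-Gamma(19/6, 561/32)
obs 4: x=-3 → posterior Inverse-Gamma(11/3, 961/32)
obs 5: x=7/4 → posterior Inverse-Gamma(25/6, 481/16)
obs 6: x=3 → posterior Inverse-Gamma(14/3, 489/16)
obs 7: x=-5/4 → posterior Inverse-Gamma(31/6, 1147/32)
obs 8: x=7/2 → posterior Inverse-Gamma(17/3, 1183/32)
obs 9: x=-5/2 → posterior Inverse-Gamma(37/6, 1507/32)
obs 10: x=-1/4 → posterior Inverse-Gamma(20/3, 397/8)
obs 11: x=0 → posterior Inverse-Gamma(43/6, 413/8)
obs 12: x=3/4 → posterior Inverse-Gamma(23/3, 1677/32)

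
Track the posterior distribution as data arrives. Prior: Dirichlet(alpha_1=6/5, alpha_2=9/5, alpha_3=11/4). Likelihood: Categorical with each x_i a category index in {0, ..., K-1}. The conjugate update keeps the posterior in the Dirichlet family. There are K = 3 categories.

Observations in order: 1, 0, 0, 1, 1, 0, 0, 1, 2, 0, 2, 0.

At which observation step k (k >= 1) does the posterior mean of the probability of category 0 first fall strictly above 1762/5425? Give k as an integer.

k = 3

obs 1: x=1 → posterior Dirichlet(6/5, 14/5, 11/4)
obs 2: x=0 → posterior Dirichlet(11/5, 14/5, 11/4)
obs 3: x=0 → posterior Dirichlet(16/5, 14/5, 11/4)
obs 4: x=1 → posterior Dirichlet(16/5, 19/5, 11/4)
obs 5: x=1 → posterior Dirichlet(16/5, 24/5, 11/4)
obs 6: x=0 → posterior Dirichlet(21/5, 24/5, 11/4)
obs 7: x=0 → posterior Dirichlet(26/5, 24/5, 11/4)
obs 8: x=1 → posterior Dirichlet(26/5, 29/5, 11/4)
obs 9: x=2 → posterior Dirichlet(26/5, 29/5, 15/4)
obs 10: x=0 → posterior Dirichlet(31/5, 29/5, 15/4)
obs 11: x=2 → posterior Dirichlet(31/5, 29/5, 19/4)
obs 12: x=0 → posterior Dirichlet(36/5, 29/5, 19/4)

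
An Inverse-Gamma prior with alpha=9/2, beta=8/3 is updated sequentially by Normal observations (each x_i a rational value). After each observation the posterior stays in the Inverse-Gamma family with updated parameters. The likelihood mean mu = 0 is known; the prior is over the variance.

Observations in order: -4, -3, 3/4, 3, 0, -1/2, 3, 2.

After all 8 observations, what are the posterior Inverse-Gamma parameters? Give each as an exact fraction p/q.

obs 1: x=-4 → posterior Inverse-Gamma(5, 32/3)
obs 2: x=-3 → posterior Inverse-Gamma(11/2, 91/6)
obs 3: x=3/4 → posterior Inverse-Gamma(6, 1483/96)
obs 4: x=3 → posterior Inverse-Gamma(13/2, 1915/96)
obs 5: x=0 → posterior Inverse-Gamma(7, 1915/96)
obs 6: x=-1/2 → posterior Inverse-Gamma(15/2, 1927/96)
obs 7: x=3 → posterior Inverse-Gamma(8, 2359/96)
obs 8: x=2 → posterior Inverse-Gamma(17/2, 2551/96)

alpha=17/2, beta=2551/96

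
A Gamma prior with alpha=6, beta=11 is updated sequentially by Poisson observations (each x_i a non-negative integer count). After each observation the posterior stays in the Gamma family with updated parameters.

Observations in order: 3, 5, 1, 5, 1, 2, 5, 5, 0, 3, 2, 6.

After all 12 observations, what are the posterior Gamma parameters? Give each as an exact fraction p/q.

alpha=44, beta=23

obs 1: x=3 → posterior Gamma(9, 12)
obs 2: x=5 → posterior Gamma(14, 13)
obs 3: x=1 → posterior Gamma(15, 14)
obs 4: x=5 → posterior Gamma(20, 15)
obs 5: x=1 → posterior Gamma(21, 16)
obs 6: x=2 → posterior Gamma(23, 17)
obs 7: x=5 → posterior Gamma(28, 18)
obs 8: x=5 → posterior Gamma(33, 19)
obs 9: x=0 → posterior Gamma(33, 20)
obs 10: x=3 → posterior Gamma(36, 21)
obs 11: x=2 → posterior Gamma(38, 22)
obs 12: x=6 → posterior Gamma(44, 23)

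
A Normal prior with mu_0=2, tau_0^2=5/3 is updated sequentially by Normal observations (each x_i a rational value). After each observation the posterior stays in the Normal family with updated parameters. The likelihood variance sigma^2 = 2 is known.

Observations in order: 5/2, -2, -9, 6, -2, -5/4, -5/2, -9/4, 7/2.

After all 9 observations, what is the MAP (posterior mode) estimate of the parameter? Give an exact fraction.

-23/51

obs 1: x=5/2 → posterior Normal(49/22, 10/11)
obs 2: x=-2 → posterior Normal(29/32, 5/8)
obs 3: x=-9 → posterior Normal(-61/42, 10/21)
obs 4: x=6 → posterior Normal(-1/52, 5/13)
obs 5: x=-2 → posterior Normal(-21/62, 10/31)
obs 6: x=-5/4 → posterior Normal(-67/144, 5/18)
obs 7: x=-5/2 → posterior Normal(-117/164, 10/41)
obs 8: x=-9/4 → posterior Normal(-81/92, 5/23)
obs 9: x=7/2 → posterior Normal(-23/51, 10/51)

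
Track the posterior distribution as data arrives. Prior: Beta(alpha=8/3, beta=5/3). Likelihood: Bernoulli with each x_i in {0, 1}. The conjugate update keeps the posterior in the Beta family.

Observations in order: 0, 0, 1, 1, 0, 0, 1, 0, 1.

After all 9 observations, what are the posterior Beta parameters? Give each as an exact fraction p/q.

alpha=20/3, beta=20/3

obs 1: x=0 → posterior Beta(8/3, 8/3)
obs 2: x=0 → posterior Beta(8/3, 11/3)
obs 3: x=1 → posterior Beta(11/3, 11/3)
obs 4: x=1 → posterior Beta(14/3, 11/3)
obs 5: x=0 → posterior Beta(14/3, 14/3)
obs 6: x=0 → posterior Beta(14/3, 17/3)
obs 7: x=1 → posterior Beta(17/3, 17/3)
obs 8: x=0 → posterior Beta(17/3, 20/3)
obs 9: x=1 → posterior Beta(20/3, 20/3)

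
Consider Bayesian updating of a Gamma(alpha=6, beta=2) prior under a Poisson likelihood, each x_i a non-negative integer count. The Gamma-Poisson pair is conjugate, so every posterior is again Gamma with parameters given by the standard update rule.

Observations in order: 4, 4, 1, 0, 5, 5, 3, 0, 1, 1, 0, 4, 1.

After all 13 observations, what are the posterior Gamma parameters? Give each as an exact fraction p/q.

obs 1: x=4 → posterior Gamma(10, 3)
obs 2: x=4 → posterior Gamma(14, 4)
obs 3: x=1 → posterior Gamma(15, 5)
obs 4: x=0 → posterior Gamma(15, 6)
obs 5: x=5 → posterior Gamma(20, 7)
obs 6: x=5 → posterior Gamma(25, 8)
obs 7: x=3 → posterior Gamma(28, 9)
obs 8: x=0 → posterior Gamma(28, 10)
obs 9: x=1 → posterior Gamma(29, 11)
obs 10: x=1 → posterior Gamma(30, 12)
obs 11: x=0 → posterior Gamma(30, 13)
obs 12: x=4 → posterior Gamma(34, 14)
obs 13: x=1 → posterior Gamma(35, 15)

alpha=35, beta=15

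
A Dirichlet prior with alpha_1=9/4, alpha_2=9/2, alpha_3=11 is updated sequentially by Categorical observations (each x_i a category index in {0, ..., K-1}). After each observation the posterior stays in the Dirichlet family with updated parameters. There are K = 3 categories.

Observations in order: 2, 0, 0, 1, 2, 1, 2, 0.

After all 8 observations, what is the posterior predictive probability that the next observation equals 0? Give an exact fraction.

obs 1: x=2 → posterior Dirichlet(9/4, 9/2, 12)
obs 2: x=0 → posterior Dirichlet(13/4, 9/2, 12)
obs 3: x=0 → posterior Dirichlet(17/4, 9/2, 12)
obs 4: x=1 → posterior Dirichlet(17/4, 11/2, 12)
obs 5: x=2 → posterior Dirichlet(17/4, 11/2, 13)
obs 6: x=1 → posterior Dirichlet(17/4, 13/2, 13)
obs 7: x=2 → posterior Dirichlet(17/4, 13/2, 14)
obs 8: x=0 → posterior Dirichlet(21/4, 13/2, 14)

21/103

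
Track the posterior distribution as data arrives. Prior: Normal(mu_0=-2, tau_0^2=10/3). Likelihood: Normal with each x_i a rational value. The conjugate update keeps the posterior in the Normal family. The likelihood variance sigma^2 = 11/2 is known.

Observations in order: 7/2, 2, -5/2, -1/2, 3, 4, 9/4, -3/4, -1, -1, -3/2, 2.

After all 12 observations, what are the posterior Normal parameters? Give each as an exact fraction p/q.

mu_0=124/273, tau_0^2=110/273

obs 1: x=7/2 → posterior Normal(4/53, 110/53)
obs 2: x=2 → posterior Normal(44/73, 110/73)
obs 3: x=-5/2 → posterior Normal(-2/31, 110/93)
obs 4: x=-1/2 → posterior Normal(-16/113, 110/113)
obs 5: x=3 → posterior Normal(44/133, 110/133)
obs 6: x=4 → posterior Normal(124/153, 110/153)
obs 7: x=9/4 → posterior Normal(169/173, 110/173)
obs 8: x=-3/4 → posterior Normal(154/193, 110/193)
obs 9: x=-1 → posterior Normal(134/213, 110/213)
obs 10: x=-1 → posterior Normal(114/233, 110/233)
obs 11: x=-3/2 → posterior Normal(84/253, 10/23)
obs 12: x=2 → posterior Normal(124/273, 110/273)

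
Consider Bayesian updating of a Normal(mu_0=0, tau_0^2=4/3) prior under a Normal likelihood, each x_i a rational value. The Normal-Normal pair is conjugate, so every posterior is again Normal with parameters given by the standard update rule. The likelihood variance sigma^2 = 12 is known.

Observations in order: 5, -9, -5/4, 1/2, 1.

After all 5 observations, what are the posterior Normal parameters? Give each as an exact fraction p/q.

mu_0=-15/56, tau_0^2=6/7

obs 1: x=5 → posterior Normal(1/2, 6/5)
obs 2: x=-9 → posterior Normal(-4/11, 12/11)
obs 3: x=-5/4 → posterior Normal(-7/16, 1)
obs 4: x=1/2 → posterior Normal(-19/52, 12/13)
obs 5: x=1 → posterior Normal(-15/56, 6/7)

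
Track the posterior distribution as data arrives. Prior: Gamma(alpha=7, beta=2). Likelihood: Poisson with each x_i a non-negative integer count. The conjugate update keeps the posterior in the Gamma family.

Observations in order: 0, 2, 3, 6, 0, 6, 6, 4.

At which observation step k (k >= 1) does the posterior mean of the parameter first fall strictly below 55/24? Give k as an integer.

k = 2

obs 1: x=0 → posterior Gamma(7, 3)
obs 2: x=2 → posterior Gamma(9, 4)
obs 3: x=3 → posterior Gamma(12, 5)
obs 4: x=6 → posterior Gamma(18, 6)
obs 5: x=0 → posterior Gamma(18, 7)
obs 6: x=6 → posterior Gamma(24, 8)
obs 7: x=6 → posterior Gamma(30, 9)
obs 8: x=4 → posterior Gamma(34, 10)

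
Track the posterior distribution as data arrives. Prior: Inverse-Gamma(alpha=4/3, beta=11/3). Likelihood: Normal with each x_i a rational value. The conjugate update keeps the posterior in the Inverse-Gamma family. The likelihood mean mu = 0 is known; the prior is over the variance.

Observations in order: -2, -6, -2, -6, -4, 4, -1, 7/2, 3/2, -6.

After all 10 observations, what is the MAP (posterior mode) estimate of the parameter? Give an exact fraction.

obs 1: x=-2 → posterior Inverse-Gamma(11/6, 17/3)
obs 2: x=-6 → posterior Inverse-Gamma(7/3, 71/3)
obs 3: x=-2 → posterior Inverse-Gamma(17/6, 77/3)
obs 4: x=-6 → posterior Inverse-Gamma(10/3, 131/3)
obs 5: x=-4 → posterior Inverse-Gamma(23/6, 155/3)
obs 6: x=4 → posterior Inverse-Gamma(13/3, 179/3)
obs 7: x=-1 → posterior Inverse-Gamma(29/6, 361/6)
obs 8: x=7/2 → posterior Inverse-Gamma(16/3, 1591/24)
obs 9: x=3/2 → posterior Inverse-Gamma(35/6, 809/12)
obs 10: x=-6 → posterior Inverse-Gamma(19/3, 1025/12)

1025/88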